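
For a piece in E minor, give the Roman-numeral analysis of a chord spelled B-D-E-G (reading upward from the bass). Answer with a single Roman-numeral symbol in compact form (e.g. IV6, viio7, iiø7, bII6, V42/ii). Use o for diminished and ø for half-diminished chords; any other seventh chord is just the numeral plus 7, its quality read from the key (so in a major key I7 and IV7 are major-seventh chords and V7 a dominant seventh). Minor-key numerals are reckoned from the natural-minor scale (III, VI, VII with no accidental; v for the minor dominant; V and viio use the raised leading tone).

Stacked in thirds the chord is E-G-B-D: a minor seventh chord on E.
In E minor, E is the tonic; the diatonic minor seventh chord there is i7.
With B in the bass the chord is in second inversion, so the figured bass is 43.

i43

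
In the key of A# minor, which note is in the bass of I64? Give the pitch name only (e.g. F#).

E#

I in A# minor has root A#; the chord is A#-C##-E#.
The figure 64 means second inversion — the fifth is in the bass.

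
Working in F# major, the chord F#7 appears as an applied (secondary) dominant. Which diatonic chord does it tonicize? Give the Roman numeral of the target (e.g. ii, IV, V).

The chord is a dominant seventh chord on F#.
A dominant resolves down a perfect fifth: F# → B. In F# major, B is scale degree 4, i.e. IV.

IV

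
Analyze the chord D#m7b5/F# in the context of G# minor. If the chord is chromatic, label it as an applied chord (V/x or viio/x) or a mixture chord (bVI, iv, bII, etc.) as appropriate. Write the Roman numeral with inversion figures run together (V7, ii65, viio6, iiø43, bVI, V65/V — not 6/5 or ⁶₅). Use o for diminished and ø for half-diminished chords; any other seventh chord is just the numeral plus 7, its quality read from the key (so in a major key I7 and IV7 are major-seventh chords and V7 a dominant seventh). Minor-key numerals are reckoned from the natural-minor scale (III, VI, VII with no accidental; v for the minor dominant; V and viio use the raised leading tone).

viiø65/VI

The pitches D#-F#-A-C# form a half-diminished seventh chord rooted on D#.
D# sits a half step below E (VI in G# minor); a diminished chord there is the applied leading-tone chord of VI.
With F# in the bass the chord is in first inversion, so the figured bass is 65.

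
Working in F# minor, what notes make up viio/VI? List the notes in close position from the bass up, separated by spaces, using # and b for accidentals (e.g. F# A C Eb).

The slash marks an applied leading-tone chord: viio of VI. In F# minor, VI is D, so the leading tone to it is C#, a half step below.
Building a diminished triad on C# gives C#-E-G.

C# E G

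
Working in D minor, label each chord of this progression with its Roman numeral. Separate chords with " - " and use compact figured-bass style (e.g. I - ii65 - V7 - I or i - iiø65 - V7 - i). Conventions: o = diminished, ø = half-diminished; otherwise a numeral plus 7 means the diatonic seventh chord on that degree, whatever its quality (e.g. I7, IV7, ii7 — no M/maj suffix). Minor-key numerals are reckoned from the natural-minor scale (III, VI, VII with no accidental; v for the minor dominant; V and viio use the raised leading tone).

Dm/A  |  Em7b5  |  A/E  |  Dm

Dm/A: minor triad on D = scale degree 1 → i64.
Em7b5 has root E, degree 2 in D minor, so iiø7.
A/E: major triad on A = scale degree 5 → V64.
Dm has root D, degree 1 in D minor, so i.

i64 - iiø7 - V64 - i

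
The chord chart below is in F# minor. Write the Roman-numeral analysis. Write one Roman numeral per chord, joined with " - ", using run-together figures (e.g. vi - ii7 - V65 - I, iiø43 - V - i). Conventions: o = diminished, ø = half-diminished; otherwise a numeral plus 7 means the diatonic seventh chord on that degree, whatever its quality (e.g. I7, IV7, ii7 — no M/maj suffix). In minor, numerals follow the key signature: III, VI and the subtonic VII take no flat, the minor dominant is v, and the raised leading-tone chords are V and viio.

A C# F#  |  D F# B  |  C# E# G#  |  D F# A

i6 - iv6 - V - VI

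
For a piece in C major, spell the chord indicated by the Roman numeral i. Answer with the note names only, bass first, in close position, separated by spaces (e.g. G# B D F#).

i is the minor tonic, borrowed from the parallel minor. In C major that root is C.
So the chord is C-Eb-G, a minor triad.

C Eb G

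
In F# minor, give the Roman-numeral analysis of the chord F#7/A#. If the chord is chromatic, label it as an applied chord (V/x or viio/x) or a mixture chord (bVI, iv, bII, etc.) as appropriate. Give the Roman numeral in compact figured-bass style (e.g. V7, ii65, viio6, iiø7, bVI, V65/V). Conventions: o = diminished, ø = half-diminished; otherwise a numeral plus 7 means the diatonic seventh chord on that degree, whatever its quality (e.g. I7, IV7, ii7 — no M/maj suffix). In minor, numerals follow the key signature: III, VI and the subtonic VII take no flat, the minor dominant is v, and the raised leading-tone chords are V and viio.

The pitches F#-A#-C#-E form a dominant seventh chord rooted on F#.
F# is not a diatonic chord root with this quality in F# minor, but it lies a perfect fifth above B (iv), so the chord functions as an applied dominant of iv.
With A# in the bass the chord is in first inversion, so the figured bass is 65.

V65/iv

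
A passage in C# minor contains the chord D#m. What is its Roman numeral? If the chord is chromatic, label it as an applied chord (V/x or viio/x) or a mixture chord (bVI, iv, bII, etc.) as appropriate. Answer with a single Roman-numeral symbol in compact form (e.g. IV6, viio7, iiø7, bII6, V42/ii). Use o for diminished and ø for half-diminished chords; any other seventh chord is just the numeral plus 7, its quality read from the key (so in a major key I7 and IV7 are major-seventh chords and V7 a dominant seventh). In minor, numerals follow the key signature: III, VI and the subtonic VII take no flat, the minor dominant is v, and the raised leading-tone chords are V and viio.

ii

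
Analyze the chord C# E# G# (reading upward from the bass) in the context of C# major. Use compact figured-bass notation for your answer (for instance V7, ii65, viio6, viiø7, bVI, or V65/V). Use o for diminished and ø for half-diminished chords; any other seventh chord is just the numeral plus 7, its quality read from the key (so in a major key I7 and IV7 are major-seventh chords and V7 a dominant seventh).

I

Stacked in thirds the chord is C#-E#-G#: a major triad on C#.
C# is scale degree 1 in C# major, and a major triad on that degree is written I.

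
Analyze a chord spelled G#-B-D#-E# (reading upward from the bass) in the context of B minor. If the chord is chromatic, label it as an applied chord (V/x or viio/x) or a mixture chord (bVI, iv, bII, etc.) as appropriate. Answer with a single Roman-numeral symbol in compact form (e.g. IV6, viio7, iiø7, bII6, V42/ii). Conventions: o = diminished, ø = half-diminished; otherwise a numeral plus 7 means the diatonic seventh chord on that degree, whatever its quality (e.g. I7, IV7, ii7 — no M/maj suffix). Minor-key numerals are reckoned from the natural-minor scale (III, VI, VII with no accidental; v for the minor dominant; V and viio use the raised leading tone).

viiø65/V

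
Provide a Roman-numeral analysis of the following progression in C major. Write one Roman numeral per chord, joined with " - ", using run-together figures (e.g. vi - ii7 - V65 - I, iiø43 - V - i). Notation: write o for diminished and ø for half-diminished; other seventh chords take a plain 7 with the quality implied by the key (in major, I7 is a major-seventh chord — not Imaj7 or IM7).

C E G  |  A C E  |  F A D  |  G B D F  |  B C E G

C-E-G: root C is the tonic; major triad there is I.
A-C-E: minor triad on A = scale degree 6 → vi.
F-A-D: minor triad on D = scale degree 2 → ii6.
G-B-D-F has root G, degree 5 in C major, so V7.
B-C-E-G: major seventh chord on C = scale degree 1 → I42.

I - vi - ii6 - V7 - I42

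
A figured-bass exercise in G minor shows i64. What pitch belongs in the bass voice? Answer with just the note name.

i in G minor has root G; the chord is G-Bb-D.
The figure 64 means second inversion — the fifth is in the bass.

D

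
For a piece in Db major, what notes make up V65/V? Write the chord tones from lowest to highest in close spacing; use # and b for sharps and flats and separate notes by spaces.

The slash means an applied dominant: we want the dominant of V. In Db major, V is Ab major, and its dominant is built on Eb.
Building a dominant seventh chord on Eb gives Eb-G-Bb-Db.
The figured bass 65 indicates first inversion, placing the third (G) in the bass: G-Bb-Db-Eb.

G Bb Db Eb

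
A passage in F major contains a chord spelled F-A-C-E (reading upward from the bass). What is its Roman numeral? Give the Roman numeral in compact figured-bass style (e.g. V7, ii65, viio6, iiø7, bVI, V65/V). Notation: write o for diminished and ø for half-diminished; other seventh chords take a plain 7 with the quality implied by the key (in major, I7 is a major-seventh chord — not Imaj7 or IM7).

The pitches F-A-C-E form a major seventh chord rooted on F.
F is scale degree 1 in F major, and a major seventh chord on that degree is written I7.

I7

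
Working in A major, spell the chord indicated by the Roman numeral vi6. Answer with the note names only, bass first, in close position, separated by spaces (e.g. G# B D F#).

In A major, the submediant is F#, and the diatonic chord built there is a minor triad.
That chord is spelled F#-A-C#.
The figured bass 6 indicates first inversion, placing the third (A) in the bass: A-C#-F#.

A C# F#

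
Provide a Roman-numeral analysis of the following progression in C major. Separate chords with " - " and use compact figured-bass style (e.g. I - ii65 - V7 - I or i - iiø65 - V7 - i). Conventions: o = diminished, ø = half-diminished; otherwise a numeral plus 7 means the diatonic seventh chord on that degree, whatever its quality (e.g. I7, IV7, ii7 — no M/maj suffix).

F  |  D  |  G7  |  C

IV - V/V - V7 - I

F: root F is the subdominant; major triad there is IV.
D: a major triad on D, the applied dominant of V → V/V.
G7 has root G, degree 5 in C major, so V7.
C: root C is the tonic; major triad there is I.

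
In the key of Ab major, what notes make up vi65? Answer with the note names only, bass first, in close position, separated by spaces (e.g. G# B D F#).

In Ab major, the sixth degree is F, and the diatonic chord built there is a minor seventh chord.
That chord is spelled F-Ab-C-Eb.
With the 65 figure the chord is in first inversion; from the bass Ab upward in close position it reads Ab-C-Eb-F.

Ab C Eb F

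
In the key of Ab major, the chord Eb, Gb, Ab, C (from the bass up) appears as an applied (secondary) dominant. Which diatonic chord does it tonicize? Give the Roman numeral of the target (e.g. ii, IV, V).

The chord is a dominant seventh chord on Ab.
A dominant resolves down a perfect fifth: Ab → Db. In Ab major, Db is scale degree 4, i.e. IV.

IV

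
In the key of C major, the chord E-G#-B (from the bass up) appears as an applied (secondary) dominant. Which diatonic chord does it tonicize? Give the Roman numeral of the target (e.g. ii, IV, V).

The chord is a major triad on E.
A dominant resolves down a perfect fifth: E → A. In C major, A is scale degree 6, i.e. vi.

vi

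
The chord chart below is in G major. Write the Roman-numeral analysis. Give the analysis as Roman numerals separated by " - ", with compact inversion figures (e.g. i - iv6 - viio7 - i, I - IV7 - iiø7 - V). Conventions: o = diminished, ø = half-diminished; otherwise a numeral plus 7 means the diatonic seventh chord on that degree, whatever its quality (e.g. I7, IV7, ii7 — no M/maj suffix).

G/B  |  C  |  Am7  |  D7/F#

G/B: root G is the tonic; major triad there is I6.
C: major triad on C = scale degree 4 → IV.
Am7: minor seventh chord on A = scale degree 2 → ii7.
D7/F#: root D is the dominant; dominant seventh chord there is V65.

I6 - IV - ii7 - V65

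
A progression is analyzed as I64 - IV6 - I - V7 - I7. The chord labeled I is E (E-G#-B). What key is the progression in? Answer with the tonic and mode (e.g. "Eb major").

E major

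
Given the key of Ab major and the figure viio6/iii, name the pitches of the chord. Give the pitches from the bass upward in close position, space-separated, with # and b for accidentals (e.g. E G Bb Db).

viio6/iii is a secondary leading-tone chord. The target iii is C in Ab major; the applied chord is rooted a semitone below, on B.
Building a diminished triad on B gives B-D-F.
The figured bass 6 indicates first inversion, placing the third (D) in the bass: D-F-B.

D F B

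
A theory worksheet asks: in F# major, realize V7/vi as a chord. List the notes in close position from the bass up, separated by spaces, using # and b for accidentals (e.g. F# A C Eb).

The slash means an applied dominant: we want the dominant of vi. In F# major, vi is D# minor, and its dominant is built on A#.
Building a dominant seventh chord on A# gives A#-C##-E#-G#.

A# C## E# G#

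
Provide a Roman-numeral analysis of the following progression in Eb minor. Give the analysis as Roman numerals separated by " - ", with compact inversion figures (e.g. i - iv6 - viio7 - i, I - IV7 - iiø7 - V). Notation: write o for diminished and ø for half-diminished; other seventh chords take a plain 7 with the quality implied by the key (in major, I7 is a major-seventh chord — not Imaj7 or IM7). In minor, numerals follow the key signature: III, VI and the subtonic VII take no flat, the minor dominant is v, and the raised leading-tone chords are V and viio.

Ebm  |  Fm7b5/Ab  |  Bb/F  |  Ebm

Ebm: minor triad on Eb = scale degree 1 → i.
Fm7b5/Ab has root F, degree 2 in Eb minor, so iiø65.
Bb/F: major triad on Bb = scale degree 5 → V64.
Ebm: root Eb is the tonic; minor triad there is i.

i - iiø65 - V64 - i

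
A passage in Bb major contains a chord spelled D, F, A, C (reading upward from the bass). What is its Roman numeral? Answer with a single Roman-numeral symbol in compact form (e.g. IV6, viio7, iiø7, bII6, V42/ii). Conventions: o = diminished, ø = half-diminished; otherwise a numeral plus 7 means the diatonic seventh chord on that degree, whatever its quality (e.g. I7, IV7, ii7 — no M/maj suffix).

The pitches D-F-A-C form a minor seventh chord rooted on D.
In Bb major, D is the mediant; the diatonic minor seventh chord there is iii7.

iii7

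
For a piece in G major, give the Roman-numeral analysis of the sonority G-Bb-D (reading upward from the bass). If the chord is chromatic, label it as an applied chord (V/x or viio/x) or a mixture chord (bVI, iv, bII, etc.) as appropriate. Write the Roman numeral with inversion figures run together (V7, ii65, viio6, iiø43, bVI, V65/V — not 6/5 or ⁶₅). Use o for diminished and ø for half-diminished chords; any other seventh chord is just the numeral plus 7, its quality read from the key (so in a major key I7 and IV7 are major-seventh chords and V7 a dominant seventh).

i

The pitches G-Bb-D form a minor triad rooted on G.
G is the first degree of G major. This is the minor tonic, borrowed from the parallel minor.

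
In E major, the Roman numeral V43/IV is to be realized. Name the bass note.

B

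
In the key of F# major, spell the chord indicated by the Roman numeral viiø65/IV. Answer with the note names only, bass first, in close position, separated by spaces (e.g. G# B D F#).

C# E G# A#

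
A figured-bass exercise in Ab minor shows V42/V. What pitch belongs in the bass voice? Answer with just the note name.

The applied chord V42/V is rooted on Bb: Bb-D-F-Ab.
The figure 42 means third inversion — the seventh is in the bass.

Ab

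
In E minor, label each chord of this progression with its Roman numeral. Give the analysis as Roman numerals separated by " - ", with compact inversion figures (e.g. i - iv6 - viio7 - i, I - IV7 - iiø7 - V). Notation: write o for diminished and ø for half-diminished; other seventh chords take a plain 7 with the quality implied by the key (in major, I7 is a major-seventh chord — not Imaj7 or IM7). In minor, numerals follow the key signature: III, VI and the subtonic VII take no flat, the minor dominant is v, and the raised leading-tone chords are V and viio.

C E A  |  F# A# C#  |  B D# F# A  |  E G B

iv6 - V/V - V7 - i

C-E-A: minor triad on A = scale degree 4 → iv6.
F#-A#-C# is the secondary dominant of V (major triad on F#): V/V.
B-D#-F#-A has root B, degree 5 in E minor, so V7.
E-G-B: minor triad on E = scale degree 1 → i.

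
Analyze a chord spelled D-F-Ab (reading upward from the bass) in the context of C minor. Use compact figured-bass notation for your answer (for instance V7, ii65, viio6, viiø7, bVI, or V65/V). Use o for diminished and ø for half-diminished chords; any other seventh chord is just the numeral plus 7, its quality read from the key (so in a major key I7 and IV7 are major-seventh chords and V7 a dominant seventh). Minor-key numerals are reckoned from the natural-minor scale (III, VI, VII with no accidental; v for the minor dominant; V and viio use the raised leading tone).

iio

The pitches D-F-Ab form a diminished triad rooted on D.
In C minor, D is the supertonic; the diatonic diminished triad there is iio.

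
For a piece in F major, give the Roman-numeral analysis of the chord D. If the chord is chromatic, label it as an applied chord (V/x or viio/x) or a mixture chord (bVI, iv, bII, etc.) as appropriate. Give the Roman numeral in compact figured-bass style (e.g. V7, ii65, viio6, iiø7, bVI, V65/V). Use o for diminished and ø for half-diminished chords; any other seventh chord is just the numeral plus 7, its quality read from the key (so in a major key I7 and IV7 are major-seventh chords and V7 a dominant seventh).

V/ii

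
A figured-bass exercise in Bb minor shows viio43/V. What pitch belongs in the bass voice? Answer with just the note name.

The applied chord viio43/V is rooted on E: E-G-Bb-Db.
The figure 43 means second inversion — the fifth is in the bass.

Bb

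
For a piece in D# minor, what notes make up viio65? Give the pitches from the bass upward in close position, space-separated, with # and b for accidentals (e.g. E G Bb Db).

E# G# B C##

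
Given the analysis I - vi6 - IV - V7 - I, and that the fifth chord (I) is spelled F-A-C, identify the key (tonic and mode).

The chord F is a major triad rooted on F; its label is I.
If F is scale degree 1 and the mode makes that degree carry a major triad, the tonic is F and the mode is major.

F major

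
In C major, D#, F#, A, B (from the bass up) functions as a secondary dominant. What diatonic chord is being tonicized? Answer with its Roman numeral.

iii

The chord is a dominant seventh chord on B.
A dominant resolves down a perfect fifth: B → E. In C major, E is scale degree 3, i.e. iii.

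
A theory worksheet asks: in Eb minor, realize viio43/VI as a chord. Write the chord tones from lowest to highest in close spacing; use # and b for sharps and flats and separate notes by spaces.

Fb Abb Bb Db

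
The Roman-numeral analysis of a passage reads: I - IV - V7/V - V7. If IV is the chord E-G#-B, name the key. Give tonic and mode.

The chord E is a major triad rooted on E; its label is IV.
Counting down 3 scale steps from E places the tonic on B; a major triad on degree 4 is diatonic only in major.

B major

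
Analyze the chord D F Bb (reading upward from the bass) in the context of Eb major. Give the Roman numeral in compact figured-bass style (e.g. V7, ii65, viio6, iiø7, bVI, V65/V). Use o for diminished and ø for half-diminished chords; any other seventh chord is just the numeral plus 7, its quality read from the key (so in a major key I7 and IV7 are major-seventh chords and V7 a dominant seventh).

V6

Stacked in thirds the chord is Bb-D-F: a major triad on Bb.
In Eb major, Bb is the dominant; the diatonic major triad there is V.
With D in the bass the chord is in first inversion, so the figured bass is 6.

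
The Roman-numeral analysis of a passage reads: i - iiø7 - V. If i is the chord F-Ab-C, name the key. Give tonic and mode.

The anchor chord is a minor triad on F, labeled i.
If F is scale degree 1 and the mode makes that degree carry a minor triad, the tonic is F and the mode is minor.

F minor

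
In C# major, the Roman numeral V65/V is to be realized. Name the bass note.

The applied chord V65/V is rooted on D#: D#-F##-A#-C#.
The figure 65 means first inversion — the third is in the bass.

F##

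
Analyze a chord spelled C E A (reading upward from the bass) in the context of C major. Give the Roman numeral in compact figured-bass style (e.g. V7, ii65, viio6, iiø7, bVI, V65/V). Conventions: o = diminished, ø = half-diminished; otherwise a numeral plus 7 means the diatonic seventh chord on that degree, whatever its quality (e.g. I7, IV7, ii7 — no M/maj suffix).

vi6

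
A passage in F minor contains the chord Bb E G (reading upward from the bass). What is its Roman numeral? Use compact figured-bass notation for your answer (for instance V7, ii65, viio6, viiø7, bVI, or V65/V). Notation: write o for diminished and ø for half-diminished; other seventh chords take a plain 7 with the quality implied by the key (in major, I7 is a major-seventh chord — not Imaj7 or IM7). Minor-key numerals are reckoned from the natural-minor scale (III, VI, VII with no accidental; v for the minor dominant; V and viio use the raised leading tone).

viio64

Stacked in thirds the chord is E-G-Bb: a diminished triad on E.
E is scale degree 7 in F minor, and a diminished triad on that degree is written viio.
With Bb in the bass the chord is in second inversion, so the figured bass is 64.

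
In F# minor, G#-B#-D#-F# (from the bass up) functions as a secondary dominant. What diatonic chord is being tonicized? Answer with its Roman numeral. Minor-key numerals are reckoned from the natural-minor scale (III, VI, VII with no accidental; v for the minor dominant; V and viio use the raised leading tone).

V

The chord is a dominant seventh chord on G#.
A dominant resolves down a perfect fifth: G# → C#. In F# minor, C# is scale degree 5, i.e. V.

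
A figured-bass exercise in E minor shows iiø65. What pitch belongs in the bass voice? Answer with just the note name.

A

iiø in E minor has root F#; the chord is F#-A-C-E.
The figure 65 means first inversion — the third is in the bass.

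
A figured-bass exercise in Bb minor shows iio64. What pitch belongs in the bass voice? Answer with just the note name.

Gb

iio in Bb minor has root C; the chord is C-Eb-Gb.
The figure 64 means second inversion — the fifth is in the bass.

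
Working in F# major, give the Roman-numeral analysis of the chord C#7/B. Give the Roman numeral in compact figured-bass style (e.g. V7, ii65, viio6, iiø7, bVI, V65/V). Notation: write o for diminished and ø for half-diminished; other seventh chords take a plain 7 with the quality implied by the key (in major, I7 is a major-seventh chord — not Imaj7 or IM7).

The pitches C#-E#-G#-B form a dominant seventh chord rooted on C#.
C# is scale degree 5 in F# major, and a dominant seventh chord on that degree is written V7.
With B in the bass the chord is in third inversion, so the figured bass is 42.

V42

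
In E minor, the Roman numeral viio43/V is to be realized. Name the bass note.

The applied chord viio43/V is rooted on A#: A#-C#-E-G.
The figure 43 means second inversion — the fifth is in the bass.

E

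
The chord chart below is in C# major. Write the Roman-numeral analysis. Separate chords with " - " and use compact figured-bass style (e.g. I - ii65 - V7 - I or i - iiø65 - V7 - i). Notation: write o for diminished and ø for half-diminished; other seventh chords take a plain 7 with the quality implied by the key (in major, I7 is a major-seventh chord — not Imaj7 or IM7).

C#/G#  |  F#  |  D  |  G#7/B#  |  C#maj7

C#/G# has root C#, degree 1 in C# major, so I64.
F# has root F#, degree 4 in C# major, so IV.
D: major triad on D — chromatic; D is the lowered second degree, so this is the Neapolitan chord, bII.
G#7/B# has root G#, degree 5 in C# major, so V65.
C#maj7: major seventh chord on C# = scale degree 1 → I7.

I64 - IV - bII - V65 - I7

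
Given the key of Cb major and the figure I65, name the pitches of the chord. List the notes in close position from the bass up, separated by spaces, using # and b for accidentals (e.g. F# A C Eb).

Eb Gb Bb Cb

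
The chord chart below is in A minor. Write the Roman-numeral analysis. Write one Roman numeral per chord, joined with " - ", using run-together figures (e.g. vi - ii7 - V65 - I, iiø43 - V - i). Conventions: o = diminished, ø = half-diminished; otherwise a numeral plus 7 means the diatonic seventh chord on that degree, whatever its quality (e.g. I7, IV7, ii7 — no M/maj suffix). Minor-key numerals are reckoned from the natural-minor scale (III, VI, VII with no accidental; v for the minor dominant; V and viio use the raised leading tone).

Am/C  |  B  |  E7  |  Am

i6 - V/V - V7 - i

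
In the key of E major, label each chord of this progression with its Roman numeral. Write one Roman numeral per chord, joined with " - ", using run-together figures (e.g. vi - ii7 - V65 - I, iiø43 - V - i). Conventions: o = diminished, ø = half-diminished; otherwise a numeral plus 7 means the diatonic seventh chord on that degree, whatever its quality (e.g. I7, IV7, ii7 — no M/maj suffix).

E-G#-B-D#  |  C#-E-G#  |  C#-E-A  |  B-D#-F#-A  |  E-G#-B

E-G#-B-D#: major seventh chord on E = scale degree 1 → I7.
C#-E-G#: minor triad on C# = scale degree 6 → vi.
C#-E-A: major triad on A = scale degree 4 → IV6.
B-D#-F#-A has root B, degree 5 in E major, so V7.
E-G#-B: root E is the tonic; major triad there is I.

I7 - vi - IV6 - V7 - I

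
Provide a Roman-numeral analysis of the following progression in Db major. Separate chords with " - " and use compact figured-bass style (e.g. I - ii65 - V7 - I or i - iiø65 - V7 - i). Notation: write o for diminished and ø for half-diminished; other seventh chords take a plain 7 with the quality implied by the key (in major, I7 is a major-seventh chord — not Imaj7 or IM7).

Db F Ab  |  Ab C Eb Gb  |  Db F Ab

Db-F-Ab has root Db, degree 1 in Db major, so I.
Ab-C-Eb-Gb: dominant seventh chord on Ab = scale degree 5 → V7.
Db-F-Ab has root Db, degree 1 in Db major, so I.

I - V7 - I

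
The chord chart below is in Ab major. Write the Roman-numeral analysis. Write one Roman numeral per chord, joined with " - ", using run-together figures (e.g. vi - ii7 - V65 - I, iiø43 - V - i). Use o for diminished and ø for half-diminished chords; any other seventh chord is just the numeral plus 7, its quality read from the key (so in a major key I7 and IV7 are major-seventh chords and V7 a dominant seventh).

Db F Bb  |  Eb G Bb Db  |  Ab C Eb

Db-F-Bb: root Bb is the supertonic; minor triad there is ii6.
Eb-G-Bb-Db has root Eb, degree 5 in Ab major, so V7.
Ab-C-Eb: root Ab is the tonic; major triad there is I.

ii6 - V7 - I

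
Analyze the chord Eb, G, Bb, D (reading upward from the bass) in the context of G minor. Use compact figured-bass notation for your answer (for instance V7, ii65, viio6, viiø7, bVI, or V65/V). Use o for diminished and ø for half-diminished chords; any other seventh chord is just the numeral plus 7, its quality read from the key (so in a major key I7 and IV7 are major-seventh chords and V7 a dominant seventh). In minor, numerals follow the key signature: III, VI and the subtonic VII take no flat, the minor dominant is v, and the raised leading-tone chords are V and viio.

Stacked in thirds the chord is Eb-G-Bb-D: a major seventh chord on Eb.
Eb is scale degree 6 in G minor, and a major seventh chord on that degree is written VI7.

VI7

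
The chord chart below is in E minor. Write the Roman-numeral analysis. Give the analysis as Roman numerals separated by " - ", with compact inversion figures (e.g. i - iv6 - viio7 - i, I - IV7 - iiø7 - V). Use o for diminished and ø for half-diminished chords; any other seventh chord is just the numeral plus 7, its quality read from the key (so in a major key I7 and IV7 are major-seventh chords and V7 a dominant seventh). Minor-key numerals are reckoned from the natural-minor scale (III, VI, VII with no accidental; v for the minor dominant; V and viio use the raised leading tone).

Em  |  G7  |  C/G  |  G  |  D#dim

Em: root E is the tonic; minor triad there is i.
G7 is the secondary dominant of VI (dominant seventh chord on G): V7/VI.
C/G: major triad on C = scale degree 6 → VI64.
G: major triad on G = scale degree 3 → III.
D#dim has root D#, degree 7 in E minor, so viio.

i - V7/VI - VI64 - III - viio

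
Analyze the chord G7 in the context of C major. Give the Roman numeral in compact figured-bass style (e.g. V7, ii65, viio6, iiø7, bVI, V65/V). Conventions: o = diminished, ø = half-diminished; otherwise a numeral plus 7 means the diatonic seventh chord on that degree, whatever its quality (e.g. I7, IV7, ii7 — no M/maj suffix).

V7

The pitches G-B-D-F form a dominant seventh chord rooted on G.
In C major, G is the dominant; the diatonic dominant seventh chord there is V7.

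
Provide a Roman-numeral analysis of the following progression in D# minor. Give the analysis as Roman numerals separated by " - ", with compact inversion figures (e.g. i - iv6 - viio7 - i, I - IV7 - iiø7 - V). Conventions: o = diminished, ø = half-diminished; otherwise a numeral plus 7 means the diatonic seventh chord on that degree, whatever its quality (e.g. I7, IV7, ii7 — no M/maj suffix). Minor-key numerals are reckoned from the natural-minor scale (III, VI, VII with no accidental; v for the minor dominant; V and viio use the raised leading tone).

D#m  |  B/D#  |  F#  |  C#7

D#m has root D#, degree 1 in D# minor, so i.
B/D#: major triad on B = scale degree 6 → VI6.
F# has root F#, degree 3 in D# minor, so III.
C#7: dominant seventh chord on C# = scale degree 7 → VII7.

i - VI6 - III - VII7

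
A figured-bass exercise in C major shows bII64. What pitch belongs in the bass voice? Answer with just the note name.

bII in C major has root Db; the chord is Db-F-Ab.
The figure 64 means second inversion — the fifth is in the bass.

Ab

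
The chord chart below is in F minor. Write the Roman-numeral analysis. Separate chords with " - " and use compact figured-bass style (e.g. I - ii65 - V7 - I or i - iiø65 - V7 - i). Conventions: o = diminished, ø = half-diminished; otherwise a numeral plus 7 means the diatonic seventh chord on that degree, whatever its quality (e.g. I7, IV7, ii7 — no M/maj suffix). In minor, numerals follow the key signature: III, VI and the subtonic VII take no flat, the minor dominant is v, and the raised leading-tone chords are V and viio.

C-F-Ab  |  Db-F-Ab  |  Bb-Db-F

i64 - VI - iv

C-F-Ab: minor triad on F = scale degree 1 → i64.
Db-F-Ab has root Db, degree 6 in F minor, so VI.
Bb-Db-F: minor triad on Bb = scale degree 4 → iv.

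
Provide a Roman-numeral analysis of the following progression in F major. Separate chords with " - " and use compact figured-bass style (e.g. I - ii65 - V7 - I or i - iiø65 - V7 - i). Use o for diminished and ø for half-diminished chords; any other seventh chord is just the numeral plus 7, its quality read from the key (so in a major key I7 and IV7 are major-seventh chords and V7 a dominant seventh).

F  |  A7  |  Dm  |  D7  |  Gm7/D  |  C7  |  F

I - V7/vi - vi - V7/ii - ii43 - V7 - I

F has root F, degree 1 in F major, so I.
A7: a dominant seventh chord on A, the applied dominant of vi → V7/vi.
Dm: root D is the submediant; minor triad there is vi.
D7: a dominant seventh chord on D, the applied dominant of ii → V7/ii.
Gm7/D has root G, degree 2 in F major, so ii43.
C7 has root C, degree 5 in F major, so V7.
F: root F is the tonic; major triad there is I.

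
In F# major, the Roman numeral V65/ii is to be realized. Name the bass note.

The applied chord V65/ii is rooted on D#: D#-F##-A#-C#.
The figure 65 means first inversion — the third is in the bass.

F##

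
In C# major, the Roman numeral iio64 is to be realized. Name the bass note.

iio in C# major has root D#; the chord is D#-F#-A.
The figure 64 means second inversion — the fifth is in the bass.

A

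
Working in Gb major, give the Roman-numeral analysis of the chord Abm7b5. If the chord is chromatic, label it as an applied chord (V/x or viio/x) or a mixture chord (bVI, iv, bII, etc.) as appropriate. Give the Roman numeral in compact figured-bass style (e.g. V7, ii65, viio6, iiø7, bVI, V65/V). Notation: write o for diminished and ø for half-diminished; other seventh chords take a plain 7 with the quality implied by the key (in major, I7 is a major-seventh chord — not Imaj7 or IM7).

iiø7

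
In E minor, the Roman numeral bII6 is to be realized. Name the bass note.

bII in E minor has root F; the chord is F-A-C.
The figure 6 means first inversion — the third is in the bass.

A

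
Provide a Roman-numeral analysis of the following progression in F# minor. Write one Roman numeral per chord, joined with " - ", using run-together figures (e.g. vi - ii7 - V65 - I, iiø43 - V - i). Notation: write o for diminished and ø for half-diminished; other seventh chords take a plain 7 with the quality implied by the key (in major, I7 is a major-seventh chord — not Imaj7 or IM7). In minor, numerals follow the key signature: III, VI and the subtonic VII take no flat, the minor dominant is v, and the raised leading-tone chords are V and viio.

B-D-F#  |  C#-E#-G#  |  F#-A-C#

iv - V - i

B-D-F# has root B, degree 4 in F# minor, so iv.
C#-E#-G#: major triad on C# = scale degree 5 → V.
F#-A-C#: root F# is the tonic; minor triad there is i.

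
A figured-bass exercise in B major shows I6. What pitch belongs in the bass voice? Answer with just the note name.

I in B major has root B; the chord is B-D#-F#.
The figure 6 means first inversion — the third is in the bass.

D#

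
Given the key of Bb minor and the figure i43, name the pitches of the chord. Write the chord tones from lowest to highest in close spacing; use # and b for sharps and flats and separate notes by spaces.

F Ab Bb Db

The numeral's case and figure indicate a minor seventh chord. In Bb minor its root, the tonic, is Bb.
Stacking thirds from Bb gives Bb-Db-F-Ab.
The figured bass 43 indicates second inversion, placing the fifth (F) in the bass: F-Ab-Bb-Db.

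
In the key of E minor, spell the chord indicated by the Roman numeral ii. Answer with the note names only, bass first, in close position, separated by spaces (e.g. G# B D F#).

F# A C#

Scale degree 2 in E minor is F#; here the chord built on it is altered to a minor triad. ii is the minor supertonic, borrowed from the parallel major (the Dorian ii).
So the chord is F#-A-C#, a minor triad.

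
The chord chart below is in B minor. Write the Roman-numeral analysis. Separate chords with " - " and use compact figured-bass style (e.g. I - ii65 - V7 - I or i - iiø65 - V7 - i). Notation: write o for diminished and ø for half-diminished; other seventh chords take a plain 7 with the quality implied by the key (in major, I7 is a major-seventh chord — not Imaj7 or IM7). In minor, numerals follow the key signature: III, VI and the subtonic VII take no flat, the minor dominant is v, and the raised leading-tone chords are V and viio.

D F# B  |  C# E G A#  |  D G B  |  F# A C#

i6 - viio65 - VI64 - v

D-F#-B: root B is the tonic; minor triad there is i6.
C#-E-G-A#: root A# is the leading tone; fully diminished seventh chord there is viio65.
D-G-B: root G is the submediant; major triad there is VI64.
F#-A-C#: minor triad on F# = scale degree 5 → v.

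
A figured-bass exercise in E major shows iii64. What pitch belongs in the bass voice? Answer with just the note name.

iii in E major has root G#; the chord is G#-B-D#.
The figure 64 means second inversion — the fifth is in the bass.

D#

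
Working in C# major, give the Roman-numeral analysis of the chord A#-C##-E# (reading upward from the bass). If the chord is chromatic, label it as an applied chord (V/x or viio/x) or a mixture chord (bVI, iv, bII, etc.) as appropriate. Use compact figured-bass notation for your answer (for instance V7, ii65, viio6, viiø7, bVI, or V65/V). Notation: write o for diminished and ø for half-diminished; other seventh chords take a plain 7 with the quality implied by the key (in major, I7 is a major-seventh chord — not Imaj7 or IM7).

V/ii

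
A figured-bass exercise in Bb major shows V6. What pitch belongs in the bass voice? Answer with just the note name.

V in Bb major has root F; the chord is F-A-C.
The figure 6 means first inversion — the third is in the bass.

A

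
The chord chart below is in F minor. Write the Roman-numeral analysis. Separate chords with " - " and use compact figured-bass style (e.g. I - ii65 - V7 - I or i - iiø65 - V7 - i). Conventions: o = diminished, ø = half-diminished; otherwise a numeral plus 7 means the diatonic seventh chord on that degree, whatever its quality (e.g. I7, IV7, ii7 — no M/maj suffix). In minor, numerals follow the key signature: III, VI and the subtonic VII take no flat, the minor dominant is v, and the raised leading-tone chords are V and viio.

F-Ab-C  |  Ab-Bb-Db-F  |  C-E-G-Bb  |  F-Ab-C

F-Ab-C has root F, degree 1 in F minor, so i.
Ab-Bb-Db-F: minor seventh chord on Bb = scale degree 4 → iv42.
C-E-G-Bb: root C is the dominant; dominant seventh chord there is V7.
F-Ab-C has root F, degree 1 in F minor, so i.

i - iv42 - V7 - i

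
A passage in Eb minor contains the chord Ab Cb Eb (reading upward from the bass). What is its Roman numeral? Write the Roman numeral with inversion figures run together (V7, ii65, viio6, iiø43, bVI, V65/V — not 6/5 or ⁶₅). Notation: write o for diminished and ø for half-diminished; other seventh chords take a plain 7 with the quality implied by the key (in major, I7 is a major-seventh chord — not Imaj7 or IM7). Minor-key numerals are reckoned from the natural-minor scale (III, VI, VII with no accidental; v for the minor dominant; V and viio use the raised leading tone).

iv

The pitches Ab-Cb-Eb form a minor triad rooted on Ab.
In Eb minor, Ab is the subdominant; the diatonic minor triad there is iv.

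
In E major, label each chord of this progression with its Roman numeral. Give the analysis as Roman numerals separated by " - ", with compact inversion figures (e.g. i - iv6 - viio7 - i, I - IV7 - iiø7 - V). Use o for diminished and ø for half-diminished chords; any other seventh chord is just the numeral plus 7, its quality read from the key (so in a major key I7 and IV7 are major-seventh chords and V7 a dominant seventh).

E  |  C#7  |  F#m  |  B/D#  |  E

I - V7/ii - ii - V6 - I

E has root E, degree 1 in E major, so I.
C#7 is the secondary dominant of ii (dominant seventh chord on C#): V7/ii.
F#m: root F# is the supertonic; minor triad there is ii.
B/D#: root B is the dominant; major triad there is V6.
E has root E, degree 1 in E major, so I.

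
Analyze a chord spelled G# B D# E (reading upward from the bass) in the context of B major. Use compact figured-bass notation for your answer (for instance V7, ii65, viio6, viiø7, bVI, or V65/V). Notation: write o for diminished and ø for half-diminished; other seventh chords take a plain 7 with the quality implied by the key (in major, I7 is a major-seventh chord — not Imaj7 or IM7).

IV65

Stacked in thirds the chord is E-G#-B-D#: a major seventh chord on E.
In B major, E is the subdominant; the diatonic major seventh chord there is IV7.
With G# in the bass the chord is in first inversion, so the figured bass is 65.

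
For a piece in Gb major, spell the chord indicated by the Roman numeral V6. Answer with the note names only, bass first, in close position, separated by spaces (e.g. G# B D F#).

The numeral's case and figure indicate a major triad. In Gb major its root, the dominant, is Db.
That chord is spelled Db-F-Ab.
With the 6 figure the chord is in first inversion; from the bass F upward in close position it reads F-Ab-Db.

F Ab Db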